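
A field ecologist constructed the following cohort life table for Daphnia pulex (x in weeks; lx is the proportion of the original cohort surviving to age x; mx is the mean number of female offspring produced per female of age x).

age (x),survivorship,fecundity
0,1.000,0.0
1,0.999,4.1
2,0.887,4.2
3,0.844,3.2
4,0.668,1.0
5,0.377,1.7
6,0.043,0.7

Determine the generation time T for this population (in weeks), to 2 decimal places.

2.17

lx·mx: 0, 4.0959, 3.7254, 2.7008, 0.668, 0.6409, 0.0301 → R0 = 11.8611
x·lx·mx: 0, 4.0959, 7.4508, 8.1024, 2.672, 3.2045, 0.1806 → Σ = 25.7062
T = 25.7062 / 11.8611 = 2.167269… → 2.17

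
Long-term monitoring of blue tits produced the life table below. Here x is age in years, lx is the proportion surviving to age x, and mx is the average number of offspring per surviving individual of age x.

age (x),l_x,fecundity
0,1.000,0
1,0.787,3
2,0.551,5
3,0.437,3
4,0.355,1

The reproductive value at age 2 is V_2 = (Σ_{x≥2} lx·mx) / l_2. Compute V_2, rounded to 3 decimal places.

lx·mx for x ≥ 2: 2.755, 1.311, 0.355 → sum = 4.421
V_2 = 4.421 / l_2 = 4.421 / 0.551 = 8.023593… → 8.024

8.024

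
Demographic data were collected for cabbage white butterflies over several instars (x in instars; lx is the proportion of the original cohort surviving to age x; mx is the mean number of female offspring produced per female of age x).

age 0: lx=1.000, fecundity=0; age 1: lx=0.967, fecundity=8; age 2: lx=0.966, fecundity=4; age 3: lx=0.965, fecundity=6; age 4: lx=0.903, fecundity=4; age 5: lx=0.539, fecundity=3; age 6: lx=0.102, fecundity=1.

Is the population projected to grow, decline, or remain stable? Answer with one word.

growing

R0 = Σ lx·mx = 0 + 7.736 + 3.864 + 5.79 + 3.612 + 1.617 + 0.102 = 22.721
R0 > 1, so the population is growing.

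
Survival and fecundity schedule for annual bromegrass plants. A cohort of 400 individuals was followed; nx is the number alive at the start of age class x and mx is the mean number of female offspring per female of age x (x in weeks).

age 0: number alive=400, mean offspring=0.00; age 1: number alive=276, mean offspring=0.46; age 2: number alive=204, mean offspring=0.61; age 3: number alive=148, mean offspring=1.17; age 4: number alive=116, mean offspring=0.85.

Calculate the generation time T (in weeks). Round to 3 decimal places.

lx = nx/n0 = nx/400: 1, 0.69, 0.51, 0.37, 0.29
lx·mx: 0, 0.3174, 0.3111, 0.4329, 0.2465 → R0 = 1.3079
x·lx·mx: 0, 0.3174, 0.6222, 1.2987, 0.986 → Σ = 3.2243
T = 3.2243 / 1.3079 = 2.46525… → 2.465

2.465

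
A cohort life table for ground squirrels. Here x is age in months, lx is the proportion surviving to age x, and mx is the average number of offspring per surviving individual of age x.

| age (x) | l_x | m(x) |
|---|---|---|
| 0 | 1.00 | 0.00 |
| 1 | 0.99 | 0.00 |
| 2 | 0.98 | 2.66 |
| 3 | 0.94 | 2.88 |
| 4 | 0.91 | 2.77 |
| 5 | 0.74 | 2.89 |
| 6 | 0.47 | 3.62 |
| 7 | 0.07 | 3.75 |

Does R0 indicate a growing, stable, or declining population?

growing

R0 = Σ lx·mx = 0 + 0 + 2.6068 + 2.7072 + 2.5207 + 2.1386 + 1.7014 + 0.2625 = 11.9372
R0 > 1, so the population is growing.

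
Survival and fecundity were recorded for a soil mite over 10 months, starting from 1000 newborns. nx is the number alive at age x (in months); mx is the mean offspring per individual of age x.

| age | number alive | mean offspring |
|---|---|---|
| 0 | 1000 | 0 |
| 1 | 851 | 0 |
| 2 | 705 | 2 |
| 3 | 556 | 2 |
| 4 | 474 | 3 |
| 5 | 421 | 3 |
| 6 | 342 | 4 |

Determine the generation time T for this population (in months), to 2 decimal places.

lx = nx/n0 = nx/1000: 1, 0.851, 0.705, 0.556, 0.474, 0.421, 0.342
lx·mx: 0, 0, 1.41, 1.112, 1.422, 1.263, 1.368 → R0 = 6.575
x·lx·mx: 0, 0, 2.82, 3.336, 5.688, 6.315, 8.208 → Σ = 26.367
T = 26.367 / 6.575 = 4.01019… → 4.01

4.01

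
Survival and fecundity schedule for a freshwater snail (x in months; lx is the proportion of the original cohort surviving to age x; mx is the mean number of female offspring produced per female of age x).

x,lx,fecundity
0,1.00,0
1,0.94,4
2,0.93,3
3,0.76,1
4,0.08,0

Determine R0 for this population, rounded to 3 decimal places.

lx·mx by age: 0, 3.76, 2.79, 0.76, 0
R0 = Σ lx·mx = 7.31 → 7.310

7.310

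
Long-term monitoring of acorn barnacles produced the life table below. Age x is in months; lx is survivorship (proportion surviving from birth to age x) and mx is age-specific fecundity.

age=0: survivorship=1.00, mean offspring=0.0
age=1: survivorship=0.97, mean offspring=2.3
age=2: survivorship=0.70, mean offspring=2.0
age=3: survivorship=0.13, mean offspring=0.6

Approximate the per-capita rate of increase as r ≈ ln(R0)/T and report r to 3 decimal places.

0.923

R0 = Σ lx·mx = 0 + 2.231 + 1.4 + 0.078 = 3.709
Σ x·lx·mx = 5.265; T = 5.265/3.709 = 1.41952…
r ≈ ln(R0)/T = ln(3.709)/1.41952… = 0.92338… → 0.923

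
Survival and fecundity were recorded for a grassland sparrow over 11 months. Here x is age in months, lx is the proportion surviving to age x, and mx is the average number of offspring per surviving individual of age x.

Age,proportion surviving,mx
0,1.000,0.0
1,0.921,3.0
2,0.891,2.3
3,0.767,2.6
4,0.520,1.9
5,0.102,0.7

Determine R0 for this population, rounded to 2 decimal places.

lx·mx by age: 0, 2.763, 2.0493, 1.9942, 0.988, 0.0714
R0 = Σ lx·mx = 7.8659 → 7.87

7.87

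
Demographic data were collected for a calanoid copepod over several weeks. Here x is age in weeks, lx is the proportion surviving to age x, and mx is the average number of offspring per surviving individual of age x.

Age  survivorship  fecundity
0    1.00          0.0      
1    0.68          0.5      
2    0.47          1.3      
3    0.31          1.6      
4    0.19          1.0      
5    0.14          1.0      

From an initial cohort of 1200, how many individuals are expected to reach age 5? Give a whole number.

Expected survivors = N0 · l_5 = 1200 × 0.14 = 168 → 168

168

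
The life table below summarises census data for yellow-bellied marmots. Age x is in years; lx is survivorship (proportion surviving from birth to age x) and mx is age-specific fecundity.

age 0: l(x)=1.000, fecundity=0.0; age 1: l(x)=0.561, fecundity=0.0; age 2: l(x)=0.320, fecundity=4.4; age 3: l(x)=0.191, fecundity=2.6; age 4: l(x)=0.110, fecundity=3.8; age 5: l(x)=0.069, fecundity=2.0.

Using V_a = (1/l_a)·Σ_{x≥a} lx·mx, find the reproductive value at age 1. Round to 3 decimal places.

lx·mx for x ≥ 1: 0, 1.408, 0.4966, 0.418, 0.138 → sum = 2.4606
V_1 = 2.4606 / l_1 = 2.4606 / 0.561 = 4.386096… → 4.386

4.386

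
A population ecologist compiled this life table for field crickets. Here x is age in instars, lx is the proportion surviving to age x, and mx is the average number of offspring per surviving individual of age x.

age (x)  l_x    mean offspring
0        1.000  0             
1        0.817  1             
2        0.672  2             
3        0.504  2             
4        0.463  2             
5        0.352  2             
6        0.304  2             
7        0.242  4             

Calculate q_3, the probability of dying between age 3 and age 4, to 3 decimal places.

0.081

q_3 = (l_3 − l_4) / l_3 = (0.504 − 0.463) / 0.504
     = 0.041 / 0.504 = 0.081349… → 0.081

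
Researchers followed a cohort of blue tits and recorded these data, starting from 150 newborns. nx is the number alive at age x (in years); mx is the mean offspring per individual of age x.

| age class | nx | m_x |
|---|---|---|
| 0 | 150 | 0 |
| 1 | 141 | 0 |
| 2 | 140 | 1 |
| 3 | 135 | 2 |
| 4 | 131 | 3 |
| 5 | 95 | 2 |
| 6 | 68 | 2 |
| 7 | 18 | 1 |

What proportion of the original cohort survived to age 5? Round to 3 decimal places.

l_5 = n_5/n_0 = 95/150 = 0.633333… → 0.633

0.633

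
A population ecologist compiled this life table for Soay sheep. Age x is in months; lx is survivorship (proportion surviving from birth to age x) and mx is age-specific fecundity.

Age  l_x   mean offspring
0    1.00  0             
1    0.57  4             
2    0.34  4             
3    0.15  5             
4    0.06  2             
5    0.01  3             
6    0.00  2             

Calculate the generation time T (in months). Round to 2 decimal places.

lx·mx: 0, 2.28, 1.36, 0.75, 0.12, 0.03, 0 → R0 = 4.54
x·lx·mx: 0, 2.28, 2.72, 2.25, 0.48, 0.15, 0 → Σ = 7.88
T = 7.88 / 4.54 = 1.735683… → 1.74

1.74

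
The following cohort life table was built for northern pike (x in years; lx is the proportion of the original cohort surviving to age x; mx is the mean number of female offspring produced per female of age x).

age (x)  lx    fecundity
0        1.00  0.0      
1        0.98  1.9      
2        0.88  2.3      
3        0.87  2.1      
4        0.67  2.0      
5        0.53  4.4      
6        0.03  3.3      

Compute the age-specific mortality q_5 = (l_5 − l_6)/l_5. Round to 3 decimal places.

0.943

q_5 = (l_5 − l_6) / l_5 = (0.53 − 0.03) / 0.53
     = 0.5 / 0.53 = 0.943396… → 0.943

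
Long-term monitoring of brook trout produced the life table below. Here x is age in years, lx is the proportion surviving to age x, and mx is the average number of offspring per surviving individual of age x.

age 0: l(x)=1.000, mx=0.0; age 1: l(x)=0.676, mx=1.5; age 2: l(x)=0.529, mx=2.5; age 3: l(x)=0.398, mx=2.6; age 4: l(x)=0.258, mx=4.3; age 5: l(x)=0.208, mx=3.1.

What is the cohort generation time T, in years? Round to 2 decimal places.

2.81

lx·mx: 0, 1.014, 1.3225, 1.0348, 1.1094, 0.6448 → R0 = 5.1255
x·lx·mx: 0, 1.014, 2.645, 3.1044, 4.4376, 3.224 → Σ = 14.425
T = 14.425 / 5.1255 = 2.81436… → 2.81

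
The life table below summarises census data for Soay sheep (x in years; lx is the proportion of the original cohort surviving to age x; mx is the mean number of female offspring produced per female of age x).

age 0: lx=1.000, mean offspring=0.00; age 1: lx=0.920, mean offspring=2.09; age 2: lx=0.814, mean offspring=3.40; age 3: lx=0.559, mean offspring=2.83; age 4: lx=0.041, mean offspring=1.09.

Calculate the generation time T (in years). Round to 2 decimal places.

1.96

lx·mx: 0, 1.9228, 2.7676, 1.58197, 0.04469 → R0 = 6.31706
x·lx·mx: 0, 1.9228, 5.5352, 4.74591, 0.17876 → Σ = 12.38267
T = 12.38267 / 6.31706 = 1.960195… → 1.96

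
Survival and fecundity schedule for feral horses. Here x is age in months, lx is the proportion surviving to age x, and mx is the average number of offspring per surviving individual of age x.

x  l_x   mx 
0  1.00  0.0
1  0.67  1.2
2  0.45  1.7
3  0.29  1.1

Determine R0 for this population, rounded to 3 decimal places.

lx·mx by age: 0, 0.804, 0.765, 0.319
R0 = Σ lx·mx = 1.888 → 1.888

1.888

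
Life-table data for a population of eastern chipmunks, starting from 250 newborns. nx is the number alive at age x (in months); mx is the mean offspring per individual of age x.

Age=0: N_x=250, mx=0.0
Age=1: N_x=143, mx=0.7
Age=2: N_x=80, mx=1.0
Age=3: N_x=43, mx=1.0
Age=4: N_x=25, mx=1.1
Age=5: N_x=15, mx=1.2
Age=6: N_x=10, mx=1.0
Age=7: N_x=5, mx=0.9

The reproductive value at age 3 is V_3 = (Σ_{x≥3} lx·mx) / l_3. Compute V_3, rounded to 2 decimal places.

2.40

lx = nx/n0 = nx/250: 1, 0.572, 0.32, 0.172, 0.1, 0.06, 0.04, 0.02
lx·mx for x ≥ 3: 0.172, 0.11, 0.072, 0.04, 0.018 → sum = 0.412
V_3 = 0.412 / l_3 = 0.412 / 0.172 = 2.395349… → 2.40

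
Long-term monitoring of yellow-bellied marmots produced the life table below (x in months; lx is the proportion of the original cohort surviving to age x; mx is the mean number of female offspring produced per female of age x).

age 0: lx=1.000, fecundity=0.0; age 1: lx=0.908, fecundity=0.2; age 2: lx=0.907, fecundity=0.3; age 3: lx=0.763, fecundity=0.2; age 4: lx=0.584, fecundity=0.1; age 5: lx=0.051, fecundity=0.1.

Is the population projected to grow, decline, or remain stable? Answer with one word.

R0 = Σ lx·mx = 0 + 0.1816 + 0.2721 + 0.1526 + 0.0584 + 0.0051 = 0.6698
R0 < 1, so the population is declining.

declining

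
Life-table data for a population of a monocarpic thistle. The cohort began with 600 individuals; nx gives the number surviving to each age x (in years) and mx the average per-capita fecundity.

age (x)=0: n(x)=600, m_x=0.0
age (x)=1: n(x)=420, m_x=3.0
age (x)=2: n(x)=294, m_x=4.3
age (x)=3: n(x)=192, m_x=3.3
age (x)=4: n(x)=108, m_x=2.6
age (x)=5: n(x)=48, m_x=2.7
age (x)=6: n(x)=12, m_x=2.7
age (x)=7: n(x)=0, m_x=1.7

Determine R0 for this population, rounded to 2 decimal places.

lx = nx/n0 = nx/600: 1, 0.7, 0.49, 0.32, 0.18, 0.08, 0.02, 0
lx·mx by age: 0, 2.1, 2.107, 1.056, 0.468, 0.216, 0.054, 0
R0 = Σ lx·mx = 6.001 → 6.00

6.00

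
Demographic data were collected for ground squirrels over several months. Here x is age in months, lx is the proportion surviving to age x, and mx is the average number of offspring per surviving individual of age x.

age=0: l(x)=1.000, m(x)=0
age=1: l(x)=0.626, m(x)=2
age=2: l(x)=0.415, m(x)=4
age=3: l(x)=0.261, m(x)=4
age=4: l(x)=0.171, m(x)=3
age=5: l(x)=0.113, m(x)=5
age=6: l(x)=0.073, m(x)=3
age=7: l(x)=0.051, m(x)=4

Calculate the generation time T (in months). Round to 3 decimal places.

lx·mx: 0, 1.252, 1.66, 1.044, 0.513, 0.565, 0.219, 0.204 → R0 = 5.457
x·lx·mx: 0, 1.252, 3.32, 3.132, 2.052, 2.825, 1.314, 1.428 → Σ = 15.323
T = 15.323 / 5.457 = 2.807953… → 2.808

2.808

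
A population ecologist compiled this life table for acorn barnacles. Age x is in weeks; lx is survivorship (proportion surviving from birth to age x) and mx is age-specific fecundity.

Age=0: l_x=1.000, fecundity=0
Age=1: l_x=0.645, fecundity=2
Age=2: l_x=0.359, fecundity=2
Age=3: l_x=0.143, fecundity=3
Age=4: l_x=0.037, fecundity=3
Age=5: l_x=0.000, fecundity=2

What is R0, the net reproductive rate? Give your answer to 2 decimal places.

lx·mx by age: 0, 1.29, 0.718, 0.429, 0.111, 0
R0 = Σ lx·mx = 2.548 → 2.55

2.55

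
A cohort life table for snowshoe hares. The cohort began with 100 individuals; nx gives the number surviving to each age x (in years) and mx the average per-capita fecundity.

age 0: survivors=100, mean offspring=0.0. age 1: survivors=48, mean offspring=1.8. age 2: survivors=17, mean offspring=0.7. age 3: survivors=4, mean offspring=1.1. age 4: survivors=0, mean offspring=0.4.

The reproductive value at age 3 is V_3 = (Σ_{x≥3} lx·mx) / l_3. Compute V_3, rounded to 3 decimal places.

1.100

lx = nx/n0 = nx/100: 1, 0.48, 0.17, 0.04, 0
lx·mx for x ≥ 3: 0.044, 0 → sum = 0.044
V_3 = 0.044 / l_3 = 0.044 / 0.04 = 1.1 → 1.100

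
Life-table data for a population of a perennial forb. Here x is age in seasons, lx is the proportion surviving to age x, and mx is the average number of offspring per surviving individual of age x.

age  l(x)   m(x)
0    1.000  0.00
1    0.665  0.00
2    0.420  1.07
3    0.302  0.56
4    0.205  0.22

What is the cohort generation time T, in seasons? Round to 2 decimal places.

2.39

lx·mx: 0, 0, 0.4494, 0.16912, 0.0451 → R0 = 0.66362
x·lx·mx: 0, 0, 0.8988, 0.50736, 0.1804 → Σ = 1.58656
T = 1.58656 / 0.66362 = 2.390766… → 2.39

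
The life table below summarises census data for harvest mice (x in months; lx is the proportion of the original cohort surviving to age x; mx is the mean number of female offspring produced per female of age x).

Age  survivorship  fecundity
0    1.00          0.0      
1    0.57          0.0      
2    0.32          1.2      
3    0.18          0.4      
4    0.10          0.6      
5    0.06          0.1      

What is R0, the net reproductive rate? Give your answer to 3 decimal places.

0.522

lx·mx by age: 0, 0, 0.384, 0.072, 0.06, 0.006
R0 = Σ lx·mx = 0.522 → 0.522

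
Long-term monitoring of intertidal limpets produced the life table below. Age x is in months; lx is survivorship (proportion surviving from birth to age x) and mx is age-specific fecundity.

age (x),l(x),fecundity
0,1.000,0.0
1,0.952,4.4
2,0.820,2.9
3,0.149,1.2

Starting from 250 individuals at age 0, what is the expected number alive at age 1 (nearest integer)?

Expected survivors = N0 · l_1 = 250 × 0.952 = 238 → 238

238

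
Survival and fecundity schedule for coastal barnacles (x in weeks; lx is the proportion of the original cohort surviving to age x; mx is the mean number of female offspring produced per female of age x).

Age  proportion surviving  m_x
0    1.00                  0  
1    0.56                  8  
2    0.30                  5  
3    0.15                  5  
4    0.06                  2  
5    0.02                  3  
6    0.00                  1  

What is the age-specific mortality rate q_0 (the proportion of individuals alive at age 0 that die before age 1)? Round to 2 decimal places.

q_0 = (l_0 − l_1) / l_0 = (1 − 0.56) / 1
     = 0.44 / 1 = 0.44 → 0.44

0.44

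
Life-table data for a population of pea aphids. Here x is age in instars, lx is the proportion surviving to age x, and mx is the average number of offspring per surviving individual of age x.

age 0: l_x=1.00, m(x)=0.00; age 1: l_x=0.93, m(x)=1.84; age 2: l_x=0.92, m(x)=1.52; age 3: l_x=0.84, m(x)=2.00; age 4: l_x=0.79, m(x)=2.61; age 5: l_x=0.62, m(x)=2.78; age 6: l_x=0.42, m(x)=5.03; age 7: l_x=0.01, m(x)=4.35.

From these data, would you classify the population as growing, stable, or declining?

R0 = Σ lx·mx = 0 + 1.7112 + 1.3984 + 1.68 + 2.0619 + 1.7236 + 2.1126 + 0.0435 = 10.7312
R0 > 1, so the population is growing.

growing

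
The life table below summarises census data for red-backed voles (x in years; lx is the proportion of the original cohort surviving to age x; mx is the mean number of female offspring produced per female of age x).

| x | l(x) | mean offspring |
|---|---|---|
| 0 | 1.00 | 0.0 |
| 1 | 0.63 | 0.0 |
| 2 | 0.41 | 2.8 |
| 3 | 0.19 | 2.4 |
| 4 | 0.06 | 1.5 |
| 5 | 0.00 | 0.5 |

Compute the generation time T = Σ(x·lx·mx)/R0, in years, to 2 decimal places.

2.38

lx·mx: 0, 0, 1.148, 0.456, 0.09, 0 → R0 = 1.694
x·lx·mx: 0, 0, 2.296, 1.368, 0.36, 0 → Σ = 4.024
T = 4.024 / 1.694 = 2.375443… → 2.38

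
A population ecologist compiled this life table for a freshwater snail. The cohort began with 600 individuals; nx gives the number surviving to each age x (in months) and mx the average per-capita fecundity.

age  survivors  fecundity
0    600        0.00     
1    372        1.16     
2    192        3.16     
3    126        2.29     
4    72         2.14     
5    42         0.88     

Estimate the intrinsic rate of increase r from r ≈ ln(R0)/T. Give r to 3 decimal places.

lx = nx/n0 = nx/600: 1, 0.62, 0.32, 0.21, 0.12, 0.07
R0 = Σ lx·mx = 0 + 0.7192 + 1.0112 + 0.4809 + 0.2568 + 0.0616 = 2.5297
Σ x·lx·mx = 5.5195; T = 5.5195/2.5297 = 2.18188…
r ≈ ln(R0)/T = ln(2.5297)/2.18188… = 0.42537… → 0.425

0.425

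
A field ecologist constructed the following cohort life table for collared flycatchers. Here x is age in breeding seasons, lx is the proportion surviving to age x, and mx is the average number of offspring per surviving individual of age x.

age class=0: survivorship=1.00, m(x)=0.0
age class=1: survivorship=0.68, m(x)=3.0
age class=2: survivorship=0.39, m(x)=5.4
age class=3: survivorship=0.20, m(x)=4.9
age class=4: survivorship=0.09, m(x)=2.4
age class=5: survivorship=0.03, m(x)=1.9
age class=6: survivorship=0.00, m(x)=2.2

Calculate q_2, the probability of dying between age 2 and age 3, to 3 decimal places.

0.487

q_2 = (l_2 − l_3) / l_2 = (0.39 − 0.2) / 0.39
     = 0.19 / 0.39 = 0.487179… → 0.487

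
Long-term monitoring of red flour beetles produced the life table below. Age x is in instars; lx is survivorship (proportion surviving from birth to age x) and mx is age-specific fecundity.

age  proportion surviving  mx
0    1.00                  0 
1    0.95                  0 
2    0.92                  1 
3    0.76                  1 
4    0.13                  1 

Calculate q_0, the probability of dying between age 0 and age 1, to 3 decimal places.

0.050

q_0 = (l_0 − l_1) / l_0 = (1 − 0.95) / 1
     = 0.05 / 1 = 0.05 → 0.050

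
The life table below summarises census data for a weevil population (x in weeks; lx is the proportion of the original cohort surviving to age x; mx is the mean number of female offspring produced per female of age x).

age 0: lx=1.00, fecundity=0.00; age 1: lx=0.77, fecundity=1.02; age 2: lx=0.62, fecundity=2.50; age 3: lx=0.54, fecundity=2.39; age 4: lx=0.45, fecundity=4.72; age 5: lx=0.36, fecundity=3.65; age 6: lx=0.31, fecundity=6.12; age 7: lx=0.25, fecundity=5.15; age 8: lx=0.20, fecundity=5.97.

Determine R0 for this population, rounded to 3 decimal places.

lx·mx by age: 0, 0.7854, 1.55, 1.2906, 2.124, 1.314, 1.8972, 1.2875, 1.194
R0 = Σ lx·mx = 11.4427 → 11.443

11.443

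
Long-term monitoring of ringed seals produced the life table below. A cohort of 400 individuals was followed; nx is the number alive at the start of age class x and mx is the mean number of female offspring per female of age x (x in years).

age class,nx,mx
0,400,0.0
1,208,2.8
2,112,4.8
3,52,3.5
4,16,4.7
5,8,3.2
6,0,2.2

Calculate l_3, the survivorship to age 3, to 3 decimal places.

0.130

l_3 = n_3/n_0 = 52/400 = 0.13 → 0.130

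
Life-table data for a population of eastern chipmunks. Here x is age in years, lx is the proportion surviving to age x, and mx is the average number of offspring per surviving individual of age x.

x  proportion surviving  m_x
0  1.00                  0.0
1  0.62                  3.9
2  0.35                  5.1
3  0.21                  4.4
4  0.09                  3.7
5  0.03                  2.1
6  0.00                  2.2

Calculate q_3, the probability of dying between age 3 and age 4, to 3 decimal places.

q_3 = (l_3 − l_4) / l_3 = (0.21 − 0.09) / 0.21
     = 0.12 / 0.21 = 0.571429… → 0.571

0.571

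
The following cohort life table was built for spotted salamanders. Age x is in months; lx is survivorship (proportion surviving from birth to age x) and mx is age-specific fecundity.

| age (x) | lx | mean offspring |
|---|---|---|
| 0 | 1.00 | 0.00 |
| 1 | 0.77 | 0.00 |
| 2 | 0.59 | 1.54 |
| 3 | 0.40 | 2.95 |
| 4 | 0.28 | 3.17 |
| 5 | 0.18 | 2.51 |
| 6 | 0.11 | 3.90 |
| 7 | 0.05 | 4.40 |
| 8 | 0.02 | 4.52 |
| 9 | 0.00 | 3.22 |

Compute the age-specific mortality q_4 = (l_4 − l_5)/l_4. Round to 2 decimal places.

q_4 = (l_4 − l_5) / l_4 = (0.28 − 0.18) / 0.28
     = 0.1 / 0.28 = 0.357143… → 0.36

0.36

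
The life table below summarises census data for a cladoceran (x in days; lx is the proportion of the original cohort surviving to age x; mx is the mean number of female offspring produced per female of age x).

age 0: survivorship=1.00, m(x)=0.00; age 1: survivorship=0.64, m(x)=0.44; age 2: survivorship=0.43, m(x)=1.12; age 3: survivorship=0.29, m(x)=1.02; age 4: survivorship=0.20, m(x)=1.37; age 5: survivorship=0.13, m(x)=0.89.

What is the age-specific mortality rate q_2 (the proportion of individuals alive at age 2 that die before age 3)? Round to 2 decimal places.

0.33

q_2 = (l_2 − l_3) / l_2 = (0.43 − 0.29) / 0.43
     = 0.14 / 0.43 = 0.325581… → 0.33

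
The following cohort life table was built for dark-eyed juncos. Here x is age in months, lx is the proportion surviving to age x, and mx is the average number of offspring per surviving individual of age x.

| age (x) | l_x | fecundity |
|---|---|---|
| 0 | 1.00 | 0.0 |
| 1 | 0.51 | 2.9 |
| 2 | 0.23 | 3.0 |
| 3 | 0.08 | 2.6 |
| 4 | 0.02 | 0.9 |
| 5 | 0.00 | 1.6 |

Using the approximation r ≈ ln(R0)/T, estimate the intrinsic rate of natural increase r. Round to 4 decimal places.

0.5884

R0 = Σ lx·mx = 0 + 1.479 + 0.69 + 0.208 + 0.018 + 0 = 2.395
Σ x·lx·mx = 3.555; T = 3.555/2.395 = 1.48434…
r ≈ ln(R0)/T = ln(2.395)/1.48434… = 0.588397… → 0.5884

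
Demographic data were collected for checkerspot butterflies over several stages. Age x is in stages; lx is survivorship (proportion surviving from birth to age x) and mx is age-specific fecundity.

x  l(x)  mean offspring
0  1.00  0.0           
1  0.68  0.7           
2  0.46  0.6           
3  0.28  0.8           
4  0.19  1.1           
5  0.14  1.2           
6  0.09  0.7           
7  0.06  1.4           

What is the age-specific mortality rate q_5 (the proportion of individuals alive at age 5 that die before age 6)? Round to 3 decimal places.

0.357

q_5 = (l_5 − l_6) / l_5 = (0.14 − 0.09) / 0.14
     = 0.05 / 0.14 = 0.357143… → 0.357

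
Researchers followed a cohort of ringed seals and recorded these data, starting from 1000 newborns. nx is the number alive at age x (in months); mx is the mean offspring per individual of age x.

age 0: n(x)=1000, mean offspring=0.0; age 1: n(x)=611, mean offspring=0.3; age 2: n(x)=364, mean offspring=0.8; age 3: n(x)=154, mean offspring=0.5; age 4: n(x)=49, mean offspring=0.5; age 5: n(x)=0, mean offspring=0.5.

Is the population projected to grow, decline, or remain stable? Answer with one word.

lx = nx/n0 = nx/1000: 1, 0.611, 0.364, 0.154, 0.049, 0
R0 = Σ lx·mx = 0 + 0.1833 + 0.2912 + 0.077 + 0.0245 + 0 = 0.576
R0 < 1, so the population is declining.

declining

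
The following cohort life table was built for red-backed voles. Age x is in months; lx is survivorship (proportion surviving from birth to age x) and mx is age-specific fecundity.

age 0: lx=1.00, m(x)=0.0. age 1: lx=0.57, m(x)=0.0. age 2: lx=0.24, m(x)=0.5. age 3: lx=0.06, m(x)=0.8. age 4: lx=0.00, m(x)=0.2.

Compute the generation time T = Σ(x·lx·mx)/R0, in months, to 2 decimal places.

lx·mx: 0, 0, 0.12, 0.048, 0 → R0 = 0.168
x·lx·mx: 0, 0, 0.24, 0.144, 0 → Σ = 0.384
T = 0.384 / 0.168 = 2.285714… → 2.29

2.29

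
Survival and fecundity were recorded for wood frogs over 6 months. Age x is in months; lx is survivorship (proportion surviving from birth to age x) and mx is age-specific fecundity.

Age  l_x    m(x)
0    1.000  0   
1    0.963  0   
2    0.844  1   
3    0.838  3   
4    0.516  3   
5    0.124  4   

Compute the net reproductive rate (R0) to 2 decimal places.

lx·mx by age: 0, 0, 0.844, 2.514, 1.548, 0.496
R0 = Σ lx·mx = 5.402 → 5.40

5.40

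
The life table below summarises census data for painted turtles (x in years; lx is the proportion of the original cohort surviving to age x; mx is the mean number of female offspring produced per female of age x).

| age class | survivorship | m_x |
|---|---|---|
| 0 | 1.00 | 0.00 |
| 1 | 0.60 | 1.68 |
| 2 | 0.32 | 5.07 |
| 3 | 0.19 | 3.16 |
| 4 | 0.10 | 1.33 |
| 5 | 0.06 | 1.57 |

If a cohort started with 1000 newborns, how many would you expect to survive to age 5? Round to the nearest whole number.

Expected survivors = N0 · l_5 = 1000 × 0.06 = 60 → 60

60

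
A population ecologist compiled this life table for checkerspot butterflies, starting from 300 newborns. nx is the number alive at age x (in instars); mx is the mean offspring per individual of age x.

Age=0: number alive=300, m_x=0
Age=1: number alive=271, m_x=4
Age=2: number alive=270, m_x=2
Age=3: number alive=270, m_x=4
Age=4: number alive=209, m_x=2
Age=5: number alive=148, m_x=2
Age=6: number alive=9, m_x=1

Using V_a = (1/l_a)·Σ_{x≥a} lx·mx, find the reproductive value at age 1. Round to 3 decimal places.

lx = nx/n0 = nx/300: 1, 0.90333…, 0.9, 0.9, 0.69667…, 0.49333…, 0.03
lx·mx for x ≥ 1: 3.613333…, 1.8, 3.6, 1.393333…, 0.986667…, 0.03 → sum = 11.423333…
V_1 = 11.423333… / l_1 = 11.423333… / 0.903333… = 12.645756… → 12.646

12.646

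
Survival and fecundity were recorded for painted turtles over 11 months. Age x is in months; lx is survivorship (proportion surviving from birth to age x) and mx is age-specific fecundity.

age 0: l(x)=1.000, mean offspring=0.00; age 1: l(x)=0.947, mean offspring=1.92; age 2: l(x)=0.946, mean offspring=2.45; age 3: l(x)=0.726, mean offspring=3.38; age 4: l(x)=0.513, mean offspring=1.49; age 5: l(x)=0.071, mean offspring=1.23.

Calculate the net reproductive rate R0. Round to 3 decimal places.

lx·mx by age: 0, 1.81824, 2.3177, 2.45388, 0.76437, 0.08733
R0 = Σ lx·mx = 7.44152 → 7.442

7.442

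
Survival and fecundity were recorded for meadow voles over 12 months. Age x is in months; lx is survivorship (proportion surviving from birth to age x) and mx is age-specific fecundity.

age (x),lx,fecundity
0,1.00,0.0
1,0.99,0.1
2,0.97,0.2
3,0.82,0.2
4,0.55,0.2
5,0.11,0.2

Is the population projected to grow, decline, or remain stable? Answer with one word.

R0 = Σ lx·mx = 0 + 0.099 + 0.194 + 0.164 + 0.11 + 0.022 = 0.589
R0 < 1, so the population is declining.

declining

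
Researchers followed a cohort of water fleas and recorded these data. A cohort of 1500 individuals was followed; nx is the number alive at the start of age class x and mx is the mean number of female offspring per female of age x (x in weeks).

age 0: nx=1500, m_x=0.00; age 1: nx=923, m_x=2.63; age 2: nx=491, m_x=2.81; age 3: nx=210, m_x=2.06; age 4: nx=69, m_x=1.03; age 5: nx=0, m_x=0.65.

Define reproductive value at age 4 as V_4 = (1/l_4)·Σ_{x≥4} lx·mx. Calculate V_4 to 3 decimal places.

lx = nx/n0 = nx/1500: 1, 0.61533…, 0.32733…, 0.14, 0.046, 0
lx·mx for x ≥ 4: 0.04738, 0 → sum = 0.04738
V_4 = 0.04738 / l_4 = 0.04738 / 0.046 = 1.03 → 1.030

1.030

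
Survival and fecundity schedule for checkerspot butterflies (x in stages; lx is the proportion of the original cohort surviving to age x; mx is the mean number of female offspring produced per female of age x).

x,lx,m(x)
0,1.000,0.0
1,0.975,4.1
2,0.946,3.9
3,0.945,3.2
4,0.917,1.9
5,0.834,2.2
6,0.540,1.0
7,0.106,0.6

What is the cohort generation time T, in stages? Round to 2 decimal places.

lx·mx: 0, 3.9975, 3.6894, 3.024, 1.7423, 1.8348, 0.54, 0.0636 → R0 = 14.8916
x·lx·mx: 0, 3.9975, 7.3788, 9.072, 6.9692, 9.174, 3.24, 0.4452 → Σ = 40.2767
T = 40.2767 / 14.8916 = 2.704659… → 2.70

2.70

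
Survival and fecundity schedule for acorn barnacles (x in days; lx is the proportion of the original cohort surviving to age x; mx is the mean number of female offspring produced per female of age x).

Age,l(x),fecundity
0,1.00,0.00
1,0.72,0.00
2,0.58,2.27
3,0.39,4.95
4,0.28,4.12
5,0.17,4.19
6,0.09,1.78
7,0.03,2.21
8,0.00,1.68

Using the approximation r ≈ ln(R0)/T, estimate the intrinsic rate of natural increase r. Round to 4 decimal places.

R0 = Σ lx·mx = 0 + 0 + 1.3166 + 1.9305 + 1.1536 + 0.7123 + 0.1602 + 0.0663 + 0 = 5.3395
Σ x·lx·mx = 18.0259; T = 18.0259/5.3395 = 3.37595…
r ≈ ln(R0)/T = ln(5.3395)/3.37595… = 0.496195… → 0.4962

0.4962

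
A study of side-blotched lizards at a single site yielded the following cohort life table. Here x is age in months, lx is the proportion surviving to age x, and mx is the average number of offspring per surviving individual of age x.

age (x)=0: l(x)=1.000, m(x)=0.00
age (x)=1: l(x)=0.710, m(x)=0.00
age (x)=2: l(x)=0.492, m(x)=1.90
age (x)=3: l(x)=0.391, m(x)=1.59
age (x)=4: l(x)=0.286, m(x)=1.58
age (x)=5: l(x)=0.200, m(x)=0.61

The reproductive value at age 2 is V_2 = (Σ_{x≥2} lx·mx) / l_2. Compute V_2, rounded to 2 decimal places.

lx·mx for x ≥ 2: 0.9348, 0.62169, 0.45188, 0.122 → sum = 2.13037
V_2 = 2.13037 / l_2 = 2.13037 / 0.492 = 4.33002… → 4.33

4.33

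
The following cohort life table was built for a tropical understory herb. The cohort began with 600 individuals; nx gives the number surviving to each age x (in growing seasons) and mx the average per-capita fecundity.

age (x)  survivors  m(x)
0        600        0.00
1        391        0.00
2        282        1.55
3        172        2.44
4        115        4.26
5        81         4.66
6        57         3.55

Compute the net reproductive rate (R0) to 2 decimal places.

3.21

lx = nx/n0 = nx/600: 1, 0.65167…, 0.47, 0.28667…, 0.19167…, 0.135, 0.095
lx·mx by age: 0, 0, 0.7285, 0.699467…, 0.8165…, 0.6291, 0.33725
R0 = Σ lx·mx = 3.210817… → 3.21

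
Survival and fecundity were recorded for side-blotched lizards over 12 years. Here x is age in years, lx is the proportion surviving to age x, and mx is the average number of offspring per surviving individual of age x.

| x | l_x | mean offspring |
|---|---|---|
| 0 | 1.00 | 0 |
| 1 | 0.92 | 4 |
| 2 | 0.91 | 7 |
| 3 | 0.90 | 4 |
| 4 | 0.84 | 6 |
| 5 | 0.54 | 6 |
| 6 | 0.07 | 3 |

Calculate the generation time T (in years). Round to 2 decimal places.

lx·mx: 0, 3.68, 6.37, 3.6, 5.04, 3.24, 0.21 → R0 = 22.14
x·lx·mx: 0, 3.68, 12.74, 10.8, 20.16, 16.2, 1.26 → Σ = 64.84
T = 64.84 / 22.14 = 2.928636… → 2.93

2.93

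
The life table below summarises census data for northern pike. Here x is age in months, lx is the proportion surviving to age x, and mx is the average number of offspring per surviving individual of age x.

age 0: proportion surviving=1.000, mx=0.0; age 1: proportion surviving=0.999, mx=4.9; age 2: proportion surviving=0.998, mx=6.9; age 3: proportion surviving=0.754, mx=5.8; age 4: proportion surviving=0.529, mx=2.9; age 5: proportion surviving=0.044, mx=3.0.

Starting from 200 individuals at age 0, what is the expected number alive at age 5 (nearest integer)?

Expected survivors = N0 · l_5 = 200 × 0.044 = 8.8 → 9

9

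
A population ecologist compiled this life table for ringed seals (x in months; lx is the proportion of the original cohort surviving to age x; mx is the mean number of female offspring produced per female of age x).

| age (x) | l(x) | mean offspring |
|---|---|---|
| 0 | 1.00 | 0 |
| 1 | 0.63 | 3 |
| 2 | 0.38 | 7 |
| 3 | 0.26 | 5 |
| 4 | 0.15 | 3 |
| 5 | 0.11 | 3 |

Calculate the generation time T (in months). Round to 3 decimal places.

lx·mx: 0, 1.89, 2.66, 1.3, 0.45, 0.33 → R0 = 6.63
x·lx·mx: 0, 1.89, 5.32, 3.9, 1.8, 1.65 → Σ = 14.56
T = 14.56 / 6.63 = 2.196078… → 2.196

2.196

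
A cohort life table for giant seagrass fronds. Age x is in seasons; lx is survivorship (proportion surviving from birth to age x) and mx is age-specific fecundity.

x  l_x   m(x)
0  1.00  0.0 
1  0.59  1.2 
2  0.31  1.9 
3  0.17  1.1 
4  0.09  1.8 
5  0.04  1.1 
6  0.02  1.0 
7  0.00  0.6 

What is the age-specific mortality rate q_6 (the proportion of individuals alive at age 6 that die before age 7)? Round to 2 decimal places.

1.00

q_6 = (l_6 − l_7) / l_6 = (0.02 − 0) / 0.02
     = 0.02 / 0.02 = 1 → 1.00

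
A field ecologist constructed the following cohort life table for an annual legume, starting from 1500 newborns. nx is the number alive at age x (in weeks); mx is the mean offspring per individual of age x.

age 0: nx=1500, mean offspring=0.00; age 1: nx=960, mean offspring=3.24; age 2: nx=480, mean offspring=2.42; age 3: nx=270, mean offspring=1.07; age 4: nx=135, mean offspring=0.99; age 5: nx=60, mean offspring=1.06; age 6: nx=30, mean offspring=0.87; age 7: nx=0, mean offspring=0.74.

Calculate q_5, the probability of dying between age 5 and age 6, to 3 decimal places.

0.500

lx = nx/n0 = nx/1500: 1, 0.64, 0.32, 0.18, 0.09, 0.04, 0.02, 0
q_5 = (l_5 − l_6) / l_5 = (0.04 − 0.02) / 0.04
     = 0.02 / 0.04 = 0.5 → 0.500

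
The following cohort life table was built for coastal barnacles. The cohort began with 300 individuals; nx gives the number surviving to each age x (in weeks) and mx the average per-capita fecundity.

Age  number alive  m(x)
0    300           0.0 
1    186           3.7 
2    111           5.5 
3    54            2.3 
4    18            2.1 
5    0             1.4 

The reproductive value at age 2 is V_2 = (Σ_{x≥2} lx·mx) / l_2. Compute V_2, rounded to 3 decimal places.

6.959

lx = nx/n0 = nx/300: 1, 0.62, 0.37, 0.18, 0.06, 0
lx·mx for x ≥ 2: 2.035, 0.414, 0.126, 0 → sum = 2.575
V_2 = 2.575 / l_2 = 2.575 / 0.37 = 6.959459… → 6.959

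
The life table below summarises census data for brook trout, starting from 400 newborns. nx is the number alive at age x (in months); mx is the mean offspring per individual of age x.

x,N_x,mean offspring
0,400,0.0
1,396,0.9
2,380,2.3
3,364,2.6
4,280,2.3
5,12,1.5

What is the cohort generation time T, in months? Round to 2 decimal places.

lx = nx/n0 = nx/400: 1, 0.99, 0.95, 0.91, 0.7, 0.03
lx·mx: 0, 0.891, 2.185, 2.366, 1.61, 0.045 → R0 = 7.097
x·lx·mx: 0, 0.891, 4.37, 7.098, 6.44, 0.225 → Σ = 19.024
T = 19.024 / 7.097 = 2.680569… → 2.68

2.68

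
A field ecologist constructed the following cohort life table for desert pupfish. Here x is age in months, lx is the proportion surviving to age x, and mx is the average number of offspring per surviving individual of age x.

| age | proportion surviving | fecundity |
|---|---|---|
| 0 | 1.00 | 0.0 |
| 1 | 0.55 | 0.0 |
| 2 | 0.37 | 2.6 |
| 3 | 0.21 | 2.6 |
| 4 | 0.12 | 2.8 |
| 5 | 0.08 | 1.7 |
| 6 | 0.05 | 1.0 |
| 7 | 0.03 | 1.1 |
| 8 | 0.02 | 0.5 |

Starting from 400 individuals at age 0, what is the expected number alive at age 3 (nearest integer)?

84

Expected survivors = N0 · l_3 = 400 × 0.21 = 84 → 84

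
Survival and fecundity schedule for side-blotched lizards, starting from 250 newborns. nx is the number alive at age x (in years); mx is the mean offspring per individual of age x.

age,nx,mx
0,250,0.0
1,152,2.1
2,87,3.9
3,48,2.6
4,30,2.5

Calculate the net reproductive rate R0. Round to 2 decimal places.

lx = nx/n0 = nx/250: 1, 0.608, 0.348, 0.192, 0.12
lx·mx by age: 0, 1.2768, 1.3572, 0.4992, 0.3
R0 = Σ lx·mx = 3.4332 → 3.43

3.43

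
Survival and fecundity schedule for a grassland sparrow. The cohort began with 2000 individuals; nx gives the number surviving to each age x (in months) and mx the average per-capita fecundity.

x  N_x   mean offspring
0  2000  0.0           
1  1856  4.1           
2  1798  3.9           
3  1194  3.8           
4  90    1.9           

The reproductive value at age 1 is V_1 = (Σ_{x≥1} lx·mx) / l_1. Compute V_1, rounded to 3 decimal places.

10.415

lx = nx/n0 = nx/2000: 1, 0.928, 0.899, 0.597, 0.045
lx·mx for x ≥ 1: 3.8048, 3.5061, 2.2686, 0.0855 → sum = 9.665
V_1 = 9.665 / l_1 = 9.665 / 0.928 = 10.414871… → 10.415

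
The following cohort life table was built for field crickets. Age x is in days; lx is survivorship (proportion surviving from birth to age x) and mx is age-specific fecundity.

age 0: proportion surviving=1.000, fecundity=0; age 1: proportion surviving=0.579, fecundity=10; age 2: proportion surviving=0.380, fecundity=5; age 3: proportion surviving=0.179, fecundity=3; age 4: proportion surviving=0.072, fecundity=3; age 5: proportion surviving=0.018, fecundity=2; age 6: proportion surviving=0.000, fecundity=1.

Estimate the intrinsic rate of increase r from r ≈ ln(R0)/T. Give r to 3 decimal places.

R0 = Σ lx·mx = 0 + 5.79 + 1.9 + 0.537 + 0.216 + 0.036 + 0 = 8.479
Σ x·lx·mx = 12.245; T = 12.245/8.479 = 1.44416…
r ≈ ln(R0)/T = ln(8.479)/1.44416… = 1.48017… → 1.480

1.480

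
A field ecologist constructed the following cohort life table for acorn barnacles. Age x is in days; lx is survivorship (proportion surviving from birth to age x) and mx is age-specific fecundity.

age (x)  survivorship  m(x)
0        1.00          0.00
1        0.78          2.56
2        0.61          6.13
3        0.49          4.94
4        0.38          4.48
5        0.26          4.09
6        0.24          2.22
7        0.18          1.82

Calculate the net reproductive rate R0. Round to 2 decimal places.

lx·mx by age: 0, 1.9968, 3.7393, 2.4206, 1.7024, 1.0634, 0.5328, 0.3276
R0 = Σ lx·mx = 11.7829 → 11.78

11.78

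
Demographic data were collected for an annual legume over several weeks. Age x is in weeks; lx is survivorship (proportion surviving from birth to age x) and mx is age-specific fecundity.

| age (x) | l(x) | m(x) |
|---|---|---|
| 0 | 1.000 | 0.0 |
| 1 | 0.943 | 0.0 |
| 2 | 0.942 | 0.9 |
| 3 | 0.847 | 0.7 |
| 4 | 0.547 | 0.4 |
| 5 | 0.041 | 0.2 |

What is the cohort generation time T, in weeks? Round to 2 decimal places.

2.63

lx·mx: 0, 0, 0.8478, 0.5929, 0.2188, 0.0082 → R0 = 1.6677
x·lx·mx: 0, 0, 1.6956, 1.7787, 0.8752, 0.041 → Σ = 4.3905
T = 4.3905 / 1.6677 = 2.632668… → 2.63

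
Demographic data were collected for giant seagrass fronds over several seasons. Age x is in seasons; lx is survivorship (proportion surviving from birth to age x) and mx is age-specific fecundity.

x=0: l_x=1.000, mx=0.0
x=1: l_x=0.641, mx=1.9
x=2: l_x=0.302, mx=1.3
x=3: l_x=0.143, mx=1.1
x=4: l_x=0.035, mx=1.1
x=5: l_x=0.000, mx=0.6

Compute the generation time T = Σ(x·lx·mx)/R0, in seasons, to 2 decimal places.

lx·mx: 0, 1.2179, 0.3926, 0.1573, 0.0385, 0 → R0 = 1.8063
x·lx·mx: 0, 1.2179, 0.7852, 0.4719, 0.154, 0 → Σ = 2.629
T = 2.629 / 1.8063 = 1.455461… → 1.46

1.46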